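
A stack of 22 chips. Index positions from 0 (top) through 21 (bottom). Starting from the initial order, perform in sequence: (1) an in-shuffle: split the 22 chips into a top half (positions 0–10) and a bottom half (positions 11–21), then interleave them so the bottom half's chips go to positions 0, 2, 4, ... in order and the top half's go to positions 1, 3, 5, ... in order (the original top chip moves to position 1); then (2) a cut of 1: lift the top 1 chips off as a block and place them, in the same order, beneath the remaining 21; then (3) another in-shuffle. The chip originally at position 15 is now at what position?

15

Track the chip from position 15 forward through each operation:
  after op 1 (in-shuffle): 15 → 8
  after op 2 (cut 1): 8 → 7
  after op 3 (in-shuffle): 7 → 15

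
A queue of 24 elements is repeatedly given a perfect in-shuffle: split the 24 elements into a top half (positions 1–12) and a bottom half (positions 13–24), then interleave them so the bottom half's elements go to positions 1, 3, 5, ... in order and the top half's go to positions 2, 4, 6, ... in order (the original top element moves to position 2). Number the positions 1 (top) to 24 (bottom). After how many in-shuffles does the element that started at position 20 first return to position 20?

Follow position 20 under repeated in-shuffles:
20 → 15 → 5 → 10 → 20
It first returns after 4 in-shuffles.

4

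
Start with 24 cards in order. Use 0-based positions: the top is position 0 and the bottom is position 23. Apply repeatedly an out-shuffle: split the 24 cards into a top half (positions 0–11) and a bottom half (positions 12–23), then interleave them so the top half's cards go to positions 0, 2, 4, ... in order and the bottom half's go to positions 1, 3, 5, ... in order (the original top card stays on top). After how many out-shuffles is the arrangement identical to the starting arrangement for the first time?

11

The out-shuffle permutes the 24 positions with cycle lengths [1, 1, 11, 11].
Every card is home exactly when every cycle has completed a whole number of laps, i.e. after lcm(1, 11) = 11 out-shuffles.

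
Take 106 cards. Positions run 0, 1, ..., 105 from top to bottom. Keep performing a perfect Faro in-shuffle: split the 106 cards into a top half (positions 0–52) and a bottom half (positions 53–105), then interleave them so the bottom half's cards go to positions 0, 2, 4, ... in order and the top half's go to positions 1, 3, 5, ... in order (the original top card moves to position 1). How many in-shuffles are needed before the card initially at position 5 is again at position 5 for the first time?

Follow position 5 under repeated in-shuffles:
5 → 11 → 23 → 47 → 95 → 84 → 62 → 18 → ... → 5 (length 106)
It first returns after 106 in-shuffles.

106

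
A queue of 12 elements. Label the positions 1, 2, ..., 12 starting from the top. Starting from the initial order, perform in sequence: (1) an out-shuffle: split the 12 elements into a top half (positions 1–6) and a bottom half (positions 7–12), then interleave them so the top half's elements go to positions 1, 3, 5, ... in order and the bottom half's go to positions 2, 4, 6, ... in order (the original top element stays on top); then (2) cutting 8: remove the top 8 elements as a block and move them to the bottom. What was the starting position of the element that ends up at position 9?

3

Undo the operations in reverse order, starting from position 9:
  undo op 2 (cut 8): 9 ← 5
  undo op 1 (out-shuffle, from top half): 5 ← 3
So the element at position 9 came from original position 3.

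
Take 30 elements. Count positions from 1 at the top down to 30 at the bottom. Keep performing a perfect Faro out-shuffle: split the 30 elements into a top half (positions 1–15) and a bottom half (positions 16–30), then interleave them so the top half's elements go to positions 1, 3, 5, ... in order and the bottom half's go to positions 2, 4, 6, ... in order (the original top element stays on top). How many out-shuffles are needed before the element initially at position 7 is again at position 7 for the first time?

28

Follow position 7 under repeated out-shuffles:
7 → 13 → 25 → 20 → 10 → 19 → 8 → 15 → ... → 7 (length 28)
It first returns after 28 out-shuffles.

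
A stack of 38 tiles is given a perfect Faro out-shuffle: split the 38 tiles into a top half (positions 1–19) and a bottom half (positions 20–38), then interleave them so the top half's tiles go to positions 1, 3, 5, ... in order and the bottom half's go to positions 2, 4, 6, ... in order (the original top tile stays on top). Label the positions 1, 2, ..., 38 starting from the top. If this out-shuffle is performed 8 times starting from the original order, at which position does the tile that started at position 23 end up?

9

Track the tile's position through each out-shuffle:
23 → 8 → 15 → 29 → 20 → 2 → 3 → 5 → 9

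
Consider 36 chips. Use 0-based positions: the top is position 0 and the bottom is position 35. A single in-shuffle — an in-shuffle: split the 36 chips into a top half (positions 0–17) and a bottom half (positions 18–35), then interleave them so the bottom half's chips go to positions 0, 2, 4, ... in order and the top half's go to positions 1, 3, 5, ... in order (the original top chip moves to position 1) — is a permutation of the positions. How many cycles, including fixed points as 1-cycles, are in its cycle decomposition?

Trace each unvisited position around until it returns:
(0 1 3 7 15 31 ... len 36)
1 cycle in total.

1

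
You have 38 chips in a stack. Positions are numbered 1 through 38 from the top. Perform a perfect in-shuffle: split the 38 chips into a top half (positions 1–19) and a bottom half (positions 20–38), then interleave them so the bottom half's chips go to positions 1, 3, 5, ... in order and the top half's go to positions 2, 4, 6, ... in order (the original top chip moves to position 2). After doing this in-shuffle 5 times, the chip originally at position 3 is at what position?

18

Track the chip's position through each in-shuffle:
3 → 6 → 12 → 24 → 9 → 18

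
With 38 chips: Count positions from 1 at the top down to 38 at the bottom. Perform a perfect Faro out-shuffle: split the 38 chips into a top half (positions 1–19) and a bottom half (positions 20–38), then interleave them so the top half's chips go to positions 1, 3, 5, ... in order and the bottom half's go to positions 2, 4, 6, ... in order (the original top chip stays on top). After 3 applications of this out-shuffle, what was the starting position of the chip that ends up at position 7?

11

Work backwards from position 7, undoing one out-shuffle at a time:
7 ← 4 ← 21 ← 11
So the chip now at position 7 started at position 11.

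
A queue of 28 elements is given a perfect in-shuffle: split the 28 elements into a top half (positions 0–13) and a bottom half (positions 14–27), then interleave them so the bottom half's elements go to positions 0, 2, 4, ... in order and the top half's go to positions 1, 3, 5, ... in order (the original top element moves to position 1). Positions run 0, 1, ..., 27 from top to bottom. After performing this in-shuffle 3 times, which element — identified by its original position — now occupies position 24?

13

Work backwards from position 24, undoing one in-shuffle at a time:
24 ← 26 ← 27 ← 13
So the element now at position 24 started at position 13.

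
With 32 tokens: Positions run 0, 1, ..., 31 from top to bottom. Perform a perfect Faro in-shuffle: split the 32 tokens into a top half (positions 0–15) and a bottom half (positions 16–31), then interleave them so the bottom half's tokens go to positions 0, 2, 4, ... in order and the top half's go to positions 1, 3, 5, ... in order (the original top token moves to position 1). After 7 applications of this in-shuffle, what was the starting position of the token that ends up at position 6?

22

Work backwards from position 6, undoing one in-shuffle at a time:
6 ← 19 ← 9 ← 4 ← 18 ← 25 ← 12 ← 22
So the token now at position 6 started at position 22.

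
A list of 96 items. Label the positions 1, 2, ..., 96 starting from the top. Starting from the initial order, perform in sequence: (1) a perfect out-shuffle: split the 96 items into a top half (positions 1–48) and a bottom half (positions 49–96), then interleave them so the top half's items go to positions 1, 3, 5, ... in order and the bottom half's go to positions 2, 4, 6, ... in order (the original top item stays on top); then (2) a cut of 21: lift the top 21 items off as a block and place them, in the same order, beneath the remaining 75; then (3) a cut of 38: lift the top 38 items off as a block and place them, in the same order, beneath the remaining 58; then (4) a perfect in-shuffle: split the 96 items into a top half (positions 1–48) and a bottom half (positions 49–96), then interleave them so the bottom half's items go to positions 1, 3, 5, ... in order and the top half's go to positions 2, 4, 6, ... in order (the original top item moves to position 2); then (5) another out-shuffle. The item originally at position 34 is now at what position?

Track the item from position 34 forward through each operation:
  after op 1 (out-shuffle): 34 → 67
  after op 2 (cut 21): 67 → 46
  after op 3 (cut 38): 46 → 8
  after op 4 (in-shuffle): 8 → 16
  after op 5 (out-shuffle): 16 → 31

31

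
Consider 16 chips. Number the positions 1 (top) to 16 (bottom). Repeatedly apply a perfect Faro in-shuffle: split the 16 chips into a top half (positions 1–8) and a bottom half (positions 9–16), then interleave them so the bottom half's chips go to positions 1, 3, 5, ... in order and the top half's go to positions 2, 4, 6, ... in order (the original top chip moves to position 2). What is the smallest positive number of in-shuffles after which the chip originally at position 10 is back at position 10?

8

Follow position 10 under repeated in-shuffles:
10 → 3 → 6 → 12 → 7 → 14 → 11 → 5 → 10
It first returns after 8 in-shuffles.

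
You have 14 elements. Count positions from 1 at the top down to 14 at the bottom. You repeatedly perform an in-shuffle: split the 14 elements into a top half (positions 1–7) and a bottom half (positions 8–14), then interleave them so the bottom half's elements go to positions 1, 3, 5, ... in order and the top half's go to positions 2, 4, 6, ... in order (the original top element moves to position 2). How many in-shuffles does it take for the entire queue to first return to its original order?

The in-shuffle permutes the 14 positions with cycle lengths [2, 4, 4, 4].
Every element is home exactly when every cycle has completed a whole number of laps, i.e. after lcm(2, 4) = 4 in-shuffles.

4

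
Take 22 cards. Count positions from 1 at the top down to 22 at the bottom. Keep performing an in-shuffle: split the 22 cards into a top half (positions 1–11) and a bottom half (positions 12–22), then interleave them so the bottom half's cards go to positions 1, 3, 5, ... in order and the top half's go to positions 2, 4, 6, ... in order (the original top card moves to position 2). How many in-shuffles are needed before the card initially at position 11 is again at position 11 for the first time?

Follow position 11 under repeated in-shuffles:
11 → 22 → 21 → 19 → 15 → 7 → 14 → 5 → 10 → 20 → 17 → 11
It first returns after 11 in-shuffles.

11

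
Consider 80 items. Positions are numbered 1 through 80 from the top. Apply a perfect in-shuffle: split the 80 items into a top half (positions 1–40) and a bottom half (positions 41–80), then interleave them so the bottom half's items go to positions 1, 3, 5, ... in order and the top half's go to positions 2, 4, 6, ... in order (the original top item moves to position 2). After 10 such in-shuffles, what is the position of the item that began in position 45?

72

Track the item's position through each in-shuffle:
45 → 9 → 18 → 36 → 72 → 63 → 45 → 9 → 18 → 36 → 72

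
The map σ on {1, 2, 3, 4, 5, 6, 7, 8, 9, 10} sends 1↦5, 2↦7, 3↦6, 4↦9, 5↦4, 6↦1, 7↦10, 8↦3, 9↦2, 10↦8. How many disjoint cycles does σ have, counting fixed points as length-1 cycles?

Cycle decomposition: (1 5 4 9 2 7 10 8 3 6).
1 cycle.

1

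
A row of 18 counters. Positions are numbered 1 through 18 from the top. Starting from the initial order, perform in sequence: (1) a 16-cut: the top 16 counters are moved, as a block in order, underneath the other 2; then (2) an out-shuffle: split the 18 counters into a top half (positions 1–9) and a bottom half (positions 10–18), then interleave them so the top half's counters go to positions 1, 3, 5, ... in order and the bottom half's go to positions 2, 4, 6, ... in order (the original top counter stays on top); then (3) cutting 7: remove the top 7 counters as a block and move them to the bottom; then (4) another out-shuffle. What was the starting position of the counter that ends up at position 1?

Undo the operations in reverse order, starting from position 1:
  undo op 4 (out-shuffle, from top half): 1 ← 1
  undo op 3 (cut 7): 1 ← 8
  undo op 2 (out-shuffle, from bottom half): 8 ← 13
  undo op 1 (cut 16): 13 ← 11
So the counter at position 1 came from original position 11.

11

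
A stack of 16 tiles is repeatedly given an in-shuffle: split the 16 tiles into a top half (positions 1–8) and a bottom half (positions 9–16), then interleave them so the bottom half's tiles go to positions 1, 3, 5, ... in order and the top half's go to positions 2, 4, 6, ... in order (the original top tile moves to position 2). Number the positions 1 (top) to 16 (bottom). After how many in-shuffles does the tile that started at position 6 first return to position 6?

Follow position 6 under repeated in-shuffles:
6 → 12 → 7 → 14 → 11 → 5 → 10 → 3 → 6
It first returns after 8 in-shuffles.

8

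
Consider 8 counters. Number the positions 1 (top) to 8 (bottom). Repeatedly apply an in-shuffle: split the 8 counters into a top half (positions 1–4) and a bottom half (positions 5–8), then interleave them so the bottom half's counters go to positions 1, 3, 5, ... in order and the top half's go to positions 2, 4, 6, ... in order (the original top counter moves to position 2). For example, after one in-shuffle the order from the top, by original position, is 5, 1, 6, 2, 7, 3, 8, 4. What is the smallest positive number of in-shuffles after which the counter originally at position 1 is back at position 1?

Follow position 1 under repeated in-shuffles:
1 → 2 → 4 → 8 → 7 → 5 → 1
It first returns after 6 in-shuffles.

6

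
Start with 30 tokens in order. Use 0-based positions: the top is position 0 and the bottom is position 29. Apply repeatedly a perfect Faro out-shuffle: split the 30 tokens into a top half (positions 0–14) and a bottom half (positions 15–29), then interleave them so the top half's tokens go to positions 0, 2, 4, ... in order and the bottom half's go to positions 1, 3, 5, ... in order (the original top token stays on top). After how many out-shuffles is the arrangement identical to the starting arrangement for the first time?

The out-shuffle permutes the 30 positions with cycle lengths [1, 1, 28].
Every token is home exactly when every cycle has completed a whole number of laps, i.e. after lcm(1, 28) = 28 out-shuffles.

28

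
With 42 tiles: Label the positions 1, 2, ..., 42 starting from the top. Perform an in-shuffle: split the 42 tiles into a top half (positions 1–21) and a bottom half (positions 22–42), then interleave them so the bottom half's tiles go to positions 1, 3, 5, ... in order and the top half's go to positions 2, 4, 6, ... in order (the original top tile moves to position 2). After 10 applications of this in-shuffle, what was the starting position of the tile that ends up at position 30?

7

Work backwards from position 30, undoing one in-shuffle at a time:
30 ← 15 ← 29 ← 36 ← 18 ← 9 ← 26 ← 13 ← 28 ← 14 ← 7
So the tile now at position 30 started at position 7.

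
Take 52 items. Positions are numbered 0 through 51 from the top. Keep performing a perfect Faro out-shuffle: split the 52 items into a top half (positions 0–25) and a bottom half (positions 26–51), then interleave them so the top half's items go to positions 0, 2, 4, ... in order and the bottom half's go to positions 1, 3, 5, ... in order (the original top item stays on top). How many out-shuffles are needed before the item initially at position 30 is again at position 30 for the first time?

Follow position 30 under repeated out-shuffles:
30 → 9 → 18 → 36 → 21 → 42 → 33 → 15 → 30
It first returns after 8 out-shuffles.

8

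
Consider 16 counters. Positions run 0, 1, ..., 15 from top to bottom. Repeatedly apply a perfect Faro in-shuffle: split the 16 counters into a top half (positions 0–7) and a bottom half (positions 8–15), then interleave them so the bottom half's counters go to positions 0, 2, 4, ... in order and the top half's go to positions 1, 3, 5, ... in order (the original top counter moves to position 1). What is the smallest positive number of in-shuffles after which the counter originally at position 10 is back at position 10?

Follow position 10 under repeated in-shuffles:
10 → 4 → 9 → 2 → 5 → 11 → 6 → 13 → 10
It first returns after 8 in-shuffles.

8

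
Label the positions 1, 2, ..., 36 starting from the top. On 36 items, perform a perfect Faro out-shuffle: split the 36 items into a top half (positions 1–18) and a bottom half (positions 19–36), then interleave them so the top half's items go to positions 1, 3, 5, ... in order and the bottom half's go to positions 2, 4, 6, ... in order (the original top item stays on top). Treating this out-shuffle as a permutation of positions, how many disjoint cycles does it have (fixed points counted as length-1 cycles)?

7

Trace each unvisited position around until it returns:
(1) (2 3 5 9 17 33 ... len 12) (4 7 13 25 14 27 ... len 12) (6 11 21) (8 15 29 22) (16 31 26) (36)
7 cycles in total.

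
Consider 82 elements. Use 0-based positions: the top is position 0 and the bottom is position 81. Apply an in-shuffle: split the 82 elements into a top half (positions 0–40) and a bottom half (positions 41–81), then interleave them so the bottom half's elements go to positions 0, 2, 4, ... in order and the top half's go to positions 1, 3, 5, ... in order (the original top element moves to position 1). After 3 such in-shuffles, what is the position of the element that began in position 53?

Track the element's position through each in-shuffle:
53 → 24 → 49 → 16

16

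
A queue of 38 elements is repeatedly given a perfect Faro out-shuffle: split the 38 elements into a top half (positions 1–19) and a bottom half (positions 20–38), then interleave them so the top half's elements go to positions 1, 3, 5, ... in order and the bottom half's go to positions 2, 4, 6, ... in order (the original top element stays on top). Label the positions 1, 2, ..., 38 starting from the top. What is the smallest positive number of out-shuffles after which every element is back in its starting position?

The out-shuffle permutes the 38 positions with cycle lengths [1, 1, 36].
Every element is home exactly when every cycle has completed a whole number of laps, i.e. after lcm(1, 36) = 36 out-shuffles.

36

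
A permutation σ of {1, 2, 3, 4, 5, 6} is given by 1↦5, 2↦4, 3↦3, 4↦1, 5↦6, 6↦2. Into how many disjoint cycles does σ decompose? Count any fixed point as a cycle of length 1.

Cycle decomposition: (1 5 6 2 4) (3).
2 cycles.

2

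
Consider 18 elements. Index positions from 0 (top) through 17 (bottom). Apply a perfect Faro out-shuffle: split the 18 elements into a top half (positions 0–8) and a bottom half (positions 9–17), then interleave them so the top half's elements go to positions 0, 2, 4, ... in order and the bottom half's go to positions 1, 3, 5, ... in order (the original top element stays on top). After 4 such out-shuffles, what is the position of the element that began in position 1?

Track the element's position through each out-shuffle:
1 → 2 → 4 → 8 → 16

16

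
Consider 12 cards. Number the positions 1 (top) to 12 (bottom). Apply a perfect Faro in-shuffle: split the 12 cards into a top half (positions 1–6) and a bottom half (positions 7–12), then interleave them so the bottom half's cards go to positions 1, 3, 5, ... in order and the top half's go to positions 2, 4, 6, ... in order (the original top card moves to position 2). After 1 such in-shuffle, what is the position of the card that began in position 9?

Track the card's position through each in-shuffle:
9 → 5

5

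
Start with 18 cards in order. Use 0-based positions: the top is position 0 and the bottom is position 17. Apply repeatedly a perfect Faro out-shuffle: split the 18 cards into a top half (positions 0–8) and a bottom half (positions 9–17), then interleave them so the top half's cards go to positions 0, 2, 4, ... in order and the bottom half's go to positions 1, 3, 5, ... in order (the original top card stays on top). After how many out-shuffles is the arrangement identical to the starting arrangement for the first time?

The out-shuffle permutes the 18 positions with cycle lengths [1, 1, 8, 8].
Every card is home exactly when every cycle has completed a whole number of laps, i.e. after lcm(1, 8) = 8 out-shuffles.

8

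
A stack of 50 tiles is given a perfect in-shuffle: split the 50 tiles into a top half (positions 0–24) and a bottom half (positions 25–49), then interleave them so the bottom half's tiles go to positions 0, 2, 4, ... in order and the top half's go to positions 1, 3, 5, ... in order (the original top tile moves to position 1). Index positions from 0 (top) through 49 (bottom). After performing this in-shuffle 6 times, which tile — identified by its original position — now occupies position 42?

Work backwards from position 42, undoing one in-shuffle at a time:
42 ← 46 ← 48 ← 49 ← 24 ← 37 ← 18
So the tile now at position 42 started at position 18.

18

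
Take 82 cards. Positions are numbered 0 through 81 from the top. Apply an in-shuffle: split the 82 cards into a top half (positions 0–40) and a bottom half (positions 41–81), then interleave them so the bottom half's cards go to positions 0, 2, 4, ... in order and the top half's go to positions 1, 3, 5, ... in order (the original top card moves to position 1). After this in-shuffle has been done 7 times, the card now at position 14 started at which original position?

27

Work backwards from position 14, undoing one in-shuffle at a time:
14 ← 48 ← 65 ← 32 ← 57 ← 28 ← 55 ← 27
So the card now at position 14 started at position 27.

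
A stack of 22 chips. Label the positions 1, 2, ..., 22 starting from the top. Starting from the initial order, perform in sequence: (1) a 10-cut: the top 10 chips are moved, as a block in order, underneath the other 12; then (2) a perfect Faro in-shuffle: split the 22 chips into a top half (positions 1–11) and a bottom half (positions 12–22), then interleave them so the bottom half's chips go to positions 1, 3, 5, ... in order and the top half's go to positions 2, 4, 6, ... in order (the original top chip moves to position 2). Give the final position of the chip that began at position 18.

16

Track the chip from position 18 forward through each operation:
  after op 1 (cut 10): 18 → 8
  after op 2 (in-shuffle): 8 → 16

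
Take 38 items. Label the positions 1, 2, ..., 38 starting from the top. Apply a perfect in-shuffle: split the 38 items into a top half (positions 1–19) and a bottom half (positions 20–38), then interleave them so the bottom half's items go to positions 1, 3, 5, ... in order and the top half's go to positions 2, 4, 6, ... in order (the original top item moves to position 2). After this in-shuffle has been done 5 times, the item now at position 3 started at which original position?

33

Work backwards from position 3, undoing one in-shuffle at a time:
3 ← 21 ← 30 ← 15 ← 27 ← 33
So the item now at position 3 started at position 33.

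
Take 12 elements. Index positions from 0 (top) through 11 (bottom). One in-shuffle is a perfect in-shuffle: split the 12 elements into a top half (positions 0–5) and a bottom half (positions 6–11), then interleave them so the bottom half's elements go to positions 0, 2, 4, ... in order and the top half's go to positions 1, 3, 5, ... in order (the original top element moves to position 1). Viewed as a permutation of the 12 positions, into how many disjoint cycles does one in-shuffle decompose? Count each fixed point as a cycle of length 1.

1

Trace each unvisited position around until it returns:
(0 1 3 7 2 5 ... len 12)
1 cycle in total.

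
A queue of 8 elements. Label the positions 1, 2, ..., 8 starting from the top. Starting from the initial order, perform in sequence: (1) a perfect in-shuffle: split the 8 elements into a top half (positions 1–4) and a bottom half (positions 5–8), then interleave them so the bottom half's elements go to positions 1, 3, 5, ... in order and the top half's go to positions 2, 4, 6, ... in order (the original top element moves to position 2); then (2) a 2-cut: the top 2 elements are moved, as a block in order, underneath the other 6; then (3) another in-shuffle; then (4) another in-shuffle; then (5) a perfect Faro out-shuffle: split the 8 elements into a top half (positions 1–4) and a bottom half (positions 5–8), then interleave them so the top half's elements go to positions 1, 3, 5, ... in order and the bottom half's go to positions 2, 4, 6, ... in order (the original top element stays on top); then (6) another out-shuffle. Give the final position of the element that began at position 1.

Track the element from position 1 forward through each operation:
  after op 1 (in-shuffle): 1 → 2
  after op 2 (cut 2): 2 → 8
  after op 3 (in-shuffle): 8 → 7
  after op 4 (in-shuffle): 7 → 5
  after op 5 (out-shuffle): 5 → 2
  after op 6 (out-shuffle): 2 → 3

3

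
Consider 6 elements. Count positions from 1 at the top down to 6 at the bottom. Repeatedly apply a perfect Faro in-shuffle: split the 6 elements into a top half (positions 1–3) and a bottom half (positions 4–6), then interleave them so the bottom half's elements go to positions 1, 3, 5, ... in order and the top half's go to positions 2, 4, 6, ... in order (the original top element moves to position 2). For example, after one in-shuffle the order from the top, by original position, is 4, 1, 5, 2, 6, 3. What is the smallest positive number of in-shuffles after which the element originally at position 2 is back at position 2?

Follow position 2 under repeated in-shuffles:
2 → 4 → 1 → 2
It first returns after 3 in-shuffles.

3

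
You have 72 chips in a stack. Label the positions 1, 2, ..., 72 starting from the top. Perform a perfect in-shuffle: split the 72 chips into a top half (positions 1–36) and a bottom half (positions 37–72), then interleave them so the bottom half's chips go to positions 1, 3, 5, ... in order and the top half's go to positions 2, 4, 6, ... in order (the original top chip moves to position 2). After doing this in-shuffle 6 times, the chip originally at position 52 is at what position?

43

Track the chip's position through each in-shuffle:
52 → 31 → 62 → 51 → 29 → 58 → 43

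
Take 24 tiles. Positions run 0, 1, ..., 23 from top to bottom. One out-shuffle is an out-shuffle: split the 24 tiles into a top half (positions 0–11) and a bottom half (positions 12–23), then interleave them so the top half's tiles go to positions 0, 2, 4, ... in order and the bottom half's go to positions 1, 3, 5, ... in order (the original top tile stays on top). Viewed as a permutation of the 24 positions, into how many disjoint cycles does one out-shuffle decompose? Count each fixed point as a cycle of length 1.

Trace each unvisited position around until it returns:
(0) (1 2 4 8 16 9 ... len 11) (5 10 20 17 11 22 ... len 11) (23)
4 cycles in total.

4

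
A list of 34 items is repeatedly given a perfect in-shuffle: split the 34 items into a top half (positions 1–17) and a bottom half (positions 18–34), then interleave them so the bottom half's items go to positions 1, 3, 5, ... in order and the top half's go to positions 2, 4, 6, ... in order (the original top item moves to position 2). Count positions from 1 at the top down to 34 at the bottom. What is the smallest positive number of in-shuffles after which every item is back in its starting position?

12

The in-shuffle permutes the 34 positions with cycle lengths [3, 3, 4, 12, 12].
Every item is home exactly when every cycle has completed a whole number of laps, i.e. after lcm(3, 4, 12) = 12 in-shuffles.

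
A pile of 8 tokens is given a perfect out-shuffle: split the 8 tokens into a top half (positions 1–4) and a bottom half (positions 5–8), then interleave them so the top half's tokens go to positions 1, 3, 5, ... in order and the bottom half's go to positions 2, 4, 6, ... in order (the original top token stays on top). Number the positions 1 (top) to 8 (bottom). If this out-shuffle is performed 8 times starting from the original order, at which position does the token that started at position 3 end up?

Track the token's position through each out-shuffle:
3 → 5 → 2 → 3 → 5 → 2 → 3 → 5 → 2

2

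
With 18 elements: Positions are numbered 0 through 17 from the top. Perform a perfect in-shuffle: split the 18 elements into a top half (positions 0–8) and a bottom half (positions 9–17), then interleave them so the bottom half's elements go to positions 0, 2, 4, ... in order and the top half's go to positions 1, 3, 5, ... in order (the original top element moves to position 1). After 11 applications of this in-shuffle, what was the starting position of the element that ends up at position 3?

Work backwards from position 3, undoing one in-shuffle at a time:
3 ← 1 ← 0 ← 9 ← 4 ← 11 ← 5 ← 2 ← 10 ← 14 ← 16 ← 17
So the element now at position 3 started at position 17.

17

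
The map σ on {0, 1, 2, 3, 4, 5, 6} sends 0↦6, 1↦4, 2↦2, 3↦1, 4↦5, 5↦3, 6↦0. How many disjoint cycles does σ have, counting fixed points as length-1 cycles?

3

Cycle decomposition: (0 6) (1 4 5 3) (2).
3 cycles.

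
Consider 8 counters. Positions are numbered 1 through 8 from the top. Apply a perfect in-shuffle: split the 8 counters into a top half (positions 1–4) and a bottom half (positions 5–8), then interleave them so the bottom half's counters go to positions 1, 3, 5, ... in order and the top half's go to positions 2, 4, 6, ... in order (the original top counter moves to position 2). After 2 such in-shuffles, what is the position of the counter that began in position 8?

Track the counter's position through each in-shuffle:
8 → 7 → 5

5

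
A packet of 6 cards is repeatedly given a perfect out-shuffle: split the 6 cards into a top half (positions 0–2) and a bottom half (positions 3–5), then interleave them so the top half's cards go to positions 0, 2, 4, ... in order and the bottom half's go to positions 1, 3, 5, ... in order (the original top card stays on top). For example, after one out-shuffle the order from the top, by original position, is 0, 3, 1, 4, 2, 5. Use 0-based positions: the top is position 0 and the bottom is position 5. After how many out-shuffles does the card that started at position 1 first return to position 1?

4

Follow position 1 under repeated out-shuffles:
1 → 2 → 4 → 3 → 1
It first returns after 4 out-shuffles.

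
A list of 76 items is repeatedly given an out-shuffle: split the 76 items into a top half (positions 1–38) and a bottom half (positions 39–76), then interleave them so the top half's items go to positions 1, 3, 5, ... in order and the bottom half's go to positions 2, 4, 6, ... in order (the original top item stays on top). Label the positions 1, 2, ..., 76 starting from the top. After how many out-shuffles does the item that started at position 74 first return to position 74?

Follow position 74 under repeated out-shuffles:
74 → 72 → 68 → 60 → 44 → 12 → 23 → 45 → 14 → 27 → 53 → 30 → 59 → 42 → 8 → 15 → 29 → 57 → 38 → 75 → 74
It first returns after 20 out-shuffles.

20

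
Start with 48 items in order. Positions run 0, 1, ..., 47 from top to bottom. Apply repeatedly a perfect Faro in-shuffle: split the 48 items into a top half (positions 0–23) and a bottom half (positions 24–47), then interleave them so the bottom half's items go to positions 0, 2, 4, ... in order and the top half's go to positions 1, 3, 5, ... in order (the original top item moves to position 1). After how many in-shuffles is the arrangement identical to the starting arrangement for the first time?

The in-shuffle permutes the 48 positions with cycle lengths [3, 3, 21, 21].
Every item is home exactly when every cycle has completed a whole number of laps, i.e. after lcm(3, 21) = 21 in-shuffles.

21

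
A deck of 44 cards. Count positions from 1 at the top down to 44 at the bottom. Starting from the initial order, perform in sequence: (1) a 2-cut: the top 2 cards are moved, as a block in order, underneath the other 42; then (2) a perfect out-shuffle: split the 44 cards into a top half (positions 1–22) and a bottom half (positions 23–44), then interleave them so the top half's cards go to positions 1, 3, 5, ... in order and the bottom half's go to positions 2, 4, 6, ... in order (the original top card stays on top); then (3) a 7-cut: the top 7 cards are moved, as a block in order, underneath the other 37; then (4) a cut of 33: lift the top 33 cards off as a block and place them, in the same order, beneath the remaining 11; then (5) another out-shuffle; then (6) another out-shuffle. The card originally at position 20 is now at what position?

Track the card from position 20 forward through each operation:
  after op 1 (cut 2): 20 → 18
  after op 2 (out-shuffle): 18 → 35
  after op 3 (cut 7): 35 → 28
  after op 4 (cut 33): 28 → 39
  after op 5 (out-shuffle): 39 → 34
  after op 6 (out-shuffle): 34 → 24

24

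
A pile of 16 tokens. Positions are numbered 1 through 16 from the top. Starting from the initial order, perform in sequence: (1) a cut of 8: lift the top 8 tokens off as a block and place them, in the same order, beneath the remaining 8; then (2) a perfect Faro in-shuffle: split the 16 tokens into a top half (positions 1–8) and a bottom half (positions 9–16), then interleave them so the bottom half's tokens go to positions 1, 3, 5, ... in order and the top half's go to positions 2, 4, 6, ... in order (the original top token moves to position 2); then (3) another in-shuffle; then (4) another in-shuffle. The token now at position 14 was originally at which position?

Undo the operations in reverse order, starting from position 14:
  undo op 4 (in-shuffle, from top half): 14 ← 7
  undo op 3 (in-shuffle, from bottom half): 7 ← 12
  undo op 2 (in-shuffle, from top half): 12 ← 6
  undo op 1 (cut 8): 6 ← 14
So the token at position 14 came from original position 14.

14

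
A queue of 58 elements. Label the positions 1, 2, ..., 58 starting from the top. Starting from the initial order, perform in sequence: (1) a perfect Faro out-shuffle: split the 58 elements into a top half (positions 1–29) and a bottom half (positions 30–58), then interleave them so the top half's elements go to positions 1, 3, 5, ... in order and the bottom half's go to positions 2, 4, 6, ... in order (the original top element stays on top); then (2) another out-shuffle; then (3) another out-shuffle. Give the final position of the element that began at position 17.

Track the element from position 17 forward through each operation:
  after op 1 (out-shuffle): 17 → 33
  after op 2 (out-shuffle): 33 → 8
  after op 3 (out-shuffle): 8 → 15

15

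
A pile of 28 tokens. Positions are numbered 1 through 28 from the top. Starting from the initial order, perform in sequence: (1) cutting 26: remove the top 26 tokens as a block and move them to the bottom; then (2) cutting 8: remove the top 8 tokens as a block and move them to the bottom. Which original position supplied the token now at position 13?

Undo the operations in reverse order, starting from position 13:
  undo op 2 (cut 8): 13 ← 21
  undo op 1 (cut 26): 21 ← 19
So the token at position 13 came from original position 19.

19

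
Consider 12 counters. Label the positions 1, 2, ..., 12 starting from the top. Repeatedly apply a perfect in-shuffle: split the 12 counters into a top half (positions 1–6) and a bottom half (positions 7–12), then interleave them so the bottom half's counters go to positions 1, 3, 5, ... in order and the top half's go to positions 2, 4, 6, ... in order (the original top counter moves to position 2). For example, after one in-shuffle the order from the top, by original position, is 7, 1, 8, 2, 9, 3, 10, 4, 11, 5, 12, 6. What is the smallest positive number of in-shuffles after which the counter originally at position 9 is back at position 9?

Follow position 9 under repeated in-shuffles:
9 → 5 → 10 → 7 → 1 → 2 → 4 → 8 → 3 → 6 → 12 → 11 → 9
It first returns after 12 in-shuffles.

12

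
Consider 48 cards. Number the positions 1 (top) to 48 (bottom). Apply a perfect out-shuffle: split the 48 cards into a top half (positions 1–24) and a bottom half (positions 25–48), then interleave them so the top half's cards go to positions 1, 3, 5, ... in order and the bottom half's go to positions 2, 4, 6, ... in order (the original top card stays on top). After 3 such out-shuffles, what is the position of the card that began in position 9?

Track the card's position through each out-shuffle:
9 → 17 → 33 → 18

18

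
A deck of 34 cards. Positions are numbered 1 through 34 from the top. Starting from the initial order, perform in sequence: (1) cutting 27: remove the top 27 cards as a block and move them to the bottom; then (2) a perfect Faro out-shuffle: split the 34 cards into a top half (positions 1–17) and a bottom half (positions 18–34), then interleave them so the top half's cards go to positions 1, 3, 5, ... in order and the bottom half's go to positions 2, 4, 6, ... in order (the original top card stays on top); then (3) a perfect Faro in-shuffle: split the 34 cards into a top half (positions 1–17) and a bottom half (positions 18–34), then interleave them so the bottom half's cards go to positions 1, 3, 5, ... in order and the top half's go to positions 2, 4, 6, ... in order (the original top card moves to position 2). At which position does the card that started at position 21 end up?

Track the card from position 21 forward through each operation:
  after op 1 (cut 27): 21 → 28
  after op 2 (out-shuffle): 28 → 22
  after op 3 (in-shuffle): 22 → 9

9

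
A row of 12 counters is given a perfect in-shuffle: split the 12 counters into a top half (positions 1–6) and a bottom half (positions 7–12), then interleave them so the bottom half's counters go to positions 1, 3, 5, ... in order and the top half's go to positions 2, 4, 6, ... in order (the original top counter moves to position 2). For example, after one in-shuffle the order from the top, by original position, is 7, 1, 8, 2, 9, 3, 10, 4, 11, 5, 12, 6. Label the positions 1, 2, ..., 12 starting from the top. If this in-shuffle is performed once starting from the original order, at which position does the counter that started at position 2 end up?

4

Track the counter's position through each in-shuffle:
2 → 4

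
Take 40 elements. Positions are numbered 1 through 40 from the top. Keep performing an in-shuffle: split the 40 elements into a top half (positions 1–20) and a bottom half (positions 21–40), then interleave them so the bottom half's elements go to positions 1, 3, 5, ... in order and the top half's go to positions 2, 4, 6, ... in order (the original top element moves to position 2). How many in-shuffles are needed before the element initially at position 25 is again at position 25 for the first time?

20

Follow position 25 under repeated in-shuffles:
25 → 9 → 18 → 36 → 31 → 21 → 1 → 2 → 4 → 8 → 16 → 32 → 23 → 5 → 10 → 20 → 40 → 39 → 37 → 33 → 25
It first returns after 20 in-shuffles.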